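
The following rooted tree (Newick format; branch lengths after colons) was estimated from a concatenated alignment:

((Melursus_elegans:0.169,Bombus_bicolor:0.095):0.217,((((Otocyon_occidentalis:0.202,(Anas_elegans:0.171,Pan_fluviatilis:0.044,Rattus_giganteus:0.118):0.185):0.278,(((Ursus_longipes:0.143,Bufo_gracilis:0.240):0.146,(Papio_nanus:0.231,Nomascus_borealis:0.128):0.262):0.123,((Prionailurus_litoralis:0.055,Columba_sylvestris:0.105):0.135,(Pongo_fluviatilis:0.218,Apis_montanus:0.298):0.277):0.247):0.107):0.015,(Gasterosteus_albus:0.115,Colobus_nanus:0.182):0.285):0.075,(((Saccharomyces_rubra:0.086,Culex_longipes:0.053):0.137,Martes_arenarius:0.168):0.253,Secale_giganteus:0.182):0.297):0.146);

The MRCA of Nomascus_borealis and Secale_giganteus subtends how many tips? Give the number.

18

The MRCA of Nomascus_borealis and Secale_giganteus is the node subtending ((((Otocyon_occidentalis,(Anas_elegans,Pan_fluviatilis,Rattus_giganteus)),(((Ursus_longipes,Bufo_gracilis),(Papio_nanus,Nomascus_borealis)),((Prionailurus_litoralis,Columba_sylvestris),(Pongo_fluviatilis,Apis_montanus)))),(Gasterosteus_albus,Colobus_nanus)),(((Saccharomyces_rubra,Culex_longipes),Martes_arenarius),Secale_giganteus)).
That clade contains 18 terminal taxa: Anas_elegans, Apis_montanus, Bufo_gracilis, Colobus_nanus, Columba_sylvestris, Culex_longipes, Gasterosteus_albus, Martes_arenarius, Nomascus_borealis, Otocyon_occidentalis, Pan_fluviatilis, Papio_nanus, Pongo_fluviatilis, Prionailurus_litoralis, Rattus_giganteus, Saccharomyces_rubra, Secale_giganteus, Ursus_longipes.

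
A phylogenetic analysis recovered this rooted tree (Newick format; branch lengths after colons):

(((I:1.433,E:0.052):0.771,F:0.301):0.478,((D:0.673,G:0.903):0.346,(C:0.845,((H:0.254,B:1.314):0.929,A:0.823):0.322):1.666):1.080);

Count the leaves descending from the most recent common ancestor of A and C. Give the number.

The MRCA of A and C is the node subtending (C,((H,B),A)).
That clade contains 4 terminal taxa: A, B, C, H.

4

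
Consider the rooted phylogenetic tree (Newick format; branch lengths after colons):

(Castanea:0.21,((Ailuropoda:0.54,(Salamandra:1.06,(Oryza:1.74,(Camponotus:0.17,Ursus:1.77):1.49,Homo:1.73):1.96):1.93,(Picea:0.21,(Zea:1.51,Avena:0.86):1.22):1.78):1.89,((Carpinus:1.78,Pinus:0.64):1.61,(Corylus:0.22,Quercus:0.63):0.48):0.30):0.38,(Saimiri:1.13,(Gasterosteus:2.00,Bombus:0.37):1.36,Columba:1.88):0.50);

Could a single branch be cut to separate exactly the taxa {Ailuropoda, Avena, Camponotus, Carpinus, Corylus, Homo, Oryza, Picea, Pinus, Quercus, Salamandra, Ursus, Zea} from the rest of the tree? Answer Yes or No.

Yes

The most recent common ancestor of these taxa subtends ((Ailuropoda,(Salamandra,(Oryza,(Camponotus,Ursus),Homo)),(Picea,(Zea,Avena))),((Carpinus,Pinus),(Corylus,Quercus))).
That clade has exactly 13 tips — every listed taxon and nothing else — so the group is monophyletic.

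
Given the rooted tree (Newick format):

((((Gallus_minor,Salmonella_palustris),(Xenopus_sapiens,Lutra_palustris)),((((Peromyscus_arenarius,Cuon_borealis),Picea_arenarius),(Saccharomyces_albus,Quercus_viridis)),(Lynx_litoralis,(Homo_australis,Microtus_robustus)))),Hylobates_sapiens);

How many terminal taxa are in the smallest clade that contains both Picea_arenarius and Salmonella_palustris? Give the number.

12

The MRCA of Picea_arenarius and Salmonella_palustris is the node subtending (((Gallus_minor,Salmonella_palustris),(Xenopus_sapiens,Lutra_palustris)),((((Peromyscus_arenarius,Cuon_borealis),Picea_arenarius),(Saccharomyces_albus,Quercus_viridis)),(Lynx_litoralis,(Homo_australis,Microtus_robustus)))).
That clade contains 12 terminal taxa: Cuon_borealis, Gallus_minor, Homo_australis, Lutra_palustris, Lynx_litoralis, Microtus_robustus, Peromyscus_arenarius, Picea_arenarius, Quercus_viridis, Saccharomyces_albus, Salmonella_palustris, Xenopus_sapiens.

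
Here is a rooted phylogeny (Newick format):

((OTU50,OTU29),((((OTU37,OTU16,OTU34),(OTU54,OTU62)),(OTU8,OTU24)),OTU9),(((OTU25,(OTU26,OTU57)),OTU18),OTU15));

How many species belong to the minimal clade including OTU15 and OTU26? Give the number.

The MRCA of OTU15 and OTU26 is the node subtending (((OTU25,(OTU26,OTU57)),OTU18),OTU15).
That clade contains 5 terminal taxa: OTU15, OTU18, OTU25, OTU26, OTU57.

5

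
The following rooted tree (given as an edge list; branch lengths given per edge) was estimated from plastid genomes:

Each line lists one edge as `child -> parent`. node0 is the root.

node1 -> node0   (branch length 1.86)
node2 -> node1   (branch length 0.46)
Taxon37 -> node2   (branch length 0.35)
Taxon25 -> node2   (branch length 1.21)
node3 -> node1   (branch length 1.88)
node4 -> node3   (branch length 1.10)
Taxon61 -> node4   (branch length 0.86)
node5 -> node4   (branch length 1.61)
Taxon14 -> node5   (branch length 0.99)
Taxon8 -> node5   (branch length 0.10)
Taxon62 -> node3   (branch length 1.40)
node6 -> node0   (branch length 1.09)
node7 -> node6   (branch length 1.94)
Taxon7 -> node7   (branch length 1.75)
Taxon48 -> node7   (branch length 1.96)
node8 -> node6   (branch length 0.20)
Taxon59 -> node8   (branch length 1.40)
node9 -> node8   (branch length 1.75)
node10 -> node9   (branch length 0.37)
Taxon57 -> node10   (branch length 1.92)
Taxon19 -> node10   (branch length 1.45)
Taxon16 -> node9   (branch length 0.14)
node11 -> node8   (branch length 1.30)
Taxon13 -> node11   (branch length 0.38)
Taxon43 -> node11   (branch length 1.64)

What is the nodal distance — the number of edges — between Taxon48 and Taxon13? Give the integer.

5

The MRCA of Taxon48 and Taxon13 is the node subtending ((Taxon7,Taxon48),(Taxon59,((Taxon57,Taxon19),Taxon16),(Taxon13,Taxon43))).
From Taxon48 up to that node: 2 branches. From Taxon13 up to the same node: 3 branches. Total: 2 + 3 = 5.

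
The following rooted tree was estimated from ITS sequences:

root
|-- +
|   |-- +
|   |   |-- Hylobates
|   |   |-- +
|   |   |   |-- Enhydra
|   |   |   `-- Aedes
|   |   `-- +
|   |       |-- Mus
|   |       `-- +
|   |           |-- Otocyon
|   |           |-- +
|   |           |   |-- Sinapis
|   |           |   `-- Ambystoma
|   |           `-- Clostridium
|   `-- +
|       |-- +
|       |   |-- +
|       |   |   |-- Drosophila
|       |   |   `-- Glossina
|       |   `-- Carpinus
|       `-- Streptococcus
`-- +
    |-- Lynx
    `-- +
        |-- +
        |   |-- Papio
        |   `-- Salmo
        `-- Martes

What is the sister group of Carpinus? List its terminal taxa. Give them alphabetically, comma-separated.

Drosophila, Glossina

Carpinus attaches to the tree at the node subtending ((Drosophila,Glossina),Carpinus).
The other lineage descending from that same node — the sister group — is (Drosophila,Glossina); its 2 tips in alphabetical order are the answer.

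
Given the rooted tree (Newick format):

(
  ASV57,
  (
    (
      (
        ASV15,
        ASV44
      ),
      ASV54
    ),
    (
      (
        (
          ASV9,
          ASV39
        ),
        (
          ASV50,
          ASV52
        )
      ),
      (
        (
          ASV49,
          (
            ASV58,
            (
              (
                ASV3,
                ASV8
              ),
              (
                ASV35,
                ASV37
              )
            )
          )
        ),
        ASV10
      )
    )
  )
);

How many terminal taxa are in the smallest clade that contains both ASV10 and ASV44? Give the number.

The MRCA of ASV10 and ASV44 is the node subtending (((ASV15,ASV44),ASV54),(((ASV9,ASV39),(ASV50,ASV52)),((ASV49,(ASV58,((ASV3,ASV8),(ASV35,ASV37)))),ASV10))).
That clade contains 14 terminal taxa: ASV10, ASV15, ASV3, ASV35, ASV37, ASV39, ASV44, ASV49, ASV50, ASV52, ASV54, ASV58, ASV8, ASV9.

14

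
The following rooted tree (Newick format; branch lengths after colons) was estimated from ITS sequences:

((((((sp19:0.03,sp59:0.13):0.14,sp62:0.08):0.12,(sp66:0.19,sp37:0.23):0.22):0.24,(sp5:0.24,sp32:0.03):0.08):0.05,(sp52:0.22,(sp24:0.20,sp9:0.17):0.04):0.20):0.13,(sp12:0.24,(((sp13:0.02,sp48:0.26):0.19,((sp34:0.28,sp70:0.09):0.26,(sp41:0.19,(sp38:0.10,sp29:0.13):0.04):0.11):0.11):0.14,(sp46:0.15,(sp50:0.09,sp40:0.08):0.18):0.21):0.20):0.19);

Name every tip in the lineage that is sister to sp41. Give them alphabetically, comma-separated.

sp41 attaches to the tree at the node subtending (sp41,(sp38,sp29)).
The other lineage descending from that same node — the sister group — is (sp38,sp29); its 2 tips in alphabetical order are the answer.

sp29, sp38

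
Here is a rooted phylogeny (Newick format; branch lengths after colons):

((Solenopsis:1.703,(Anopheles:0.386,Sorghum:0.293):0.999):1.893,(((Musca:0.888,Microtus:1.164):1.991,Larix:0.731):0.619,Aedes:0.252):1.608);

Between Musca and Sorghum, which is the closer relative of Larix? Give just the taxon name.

The MRCA of Larix and Musca subtends ((Musca,Microtus),Larix) (3 taxa).
The MRCA of Larix and Sorghum is the root, subtending the entire tree (7 taxa).
The first is nested inside the second, so Larix shares a more recent common ancestor with Musca.

Musca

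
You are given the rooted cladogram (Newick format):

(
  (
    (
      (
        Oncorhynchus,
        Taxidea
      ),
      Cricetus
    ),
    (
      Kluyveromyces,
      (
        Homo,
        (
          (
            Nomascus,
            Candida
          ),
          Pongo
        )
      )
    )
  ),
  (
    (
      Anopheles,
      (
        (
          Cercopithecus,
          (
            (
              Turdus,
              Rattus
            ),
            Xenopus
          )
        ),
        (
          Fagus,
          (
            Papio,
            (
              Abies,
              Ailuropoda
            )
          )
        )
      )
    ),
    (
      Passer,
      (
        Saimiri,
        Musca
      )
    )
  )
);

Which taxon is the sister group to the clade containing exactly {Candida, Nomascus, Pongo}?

The clade containing exactly {Candida, Nomascus, Pongo} attaches to the tree at the node subtending (Homo,((Nomascus,Candida),Pongo)).
The other lineage descending from that same node — the sister group — is the single tip Homo.

Homo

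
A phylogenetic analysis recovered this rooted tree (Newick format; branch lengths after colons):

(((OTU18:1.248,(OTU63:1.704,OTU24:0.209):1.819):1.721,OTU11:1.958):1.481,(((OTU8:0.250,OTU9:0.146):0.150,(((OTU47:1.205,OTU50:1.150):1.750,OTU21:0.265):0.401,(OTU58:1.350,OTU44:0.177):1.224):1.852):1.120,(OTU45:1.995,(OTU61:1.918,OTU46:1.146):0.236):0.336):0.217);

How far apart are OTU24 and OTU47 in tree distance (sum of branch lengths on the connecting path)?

The path runs OTU24 → … → MRCA → … → OTU47; the MRCA is the root of the tree.
Branch lengths along that path: 0.209 + 1.819 + 1.721 + 1.481 + 0.217 + 1.120 + 1.852 + 0.401 + 1.750 + 1.205 = 11.775.

11.775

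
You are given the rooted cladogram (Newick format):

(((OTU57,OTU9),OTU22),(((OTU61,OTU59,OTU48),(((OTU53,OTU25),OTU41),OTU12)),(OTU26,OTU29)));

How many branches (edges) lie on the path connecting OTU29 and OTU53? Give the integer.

7

The MRCA of OTU29 and OTU53 is the node subtending (((OTU61,OTU59,OTU48),(((OTU53,OTU25),OTU41),OTU12)),(OTU26,OTU29)).
From OTU29 up to that node: 2 branches. From OTU53 up to the same node: 5 branches. Total: 2 + 5 = 7.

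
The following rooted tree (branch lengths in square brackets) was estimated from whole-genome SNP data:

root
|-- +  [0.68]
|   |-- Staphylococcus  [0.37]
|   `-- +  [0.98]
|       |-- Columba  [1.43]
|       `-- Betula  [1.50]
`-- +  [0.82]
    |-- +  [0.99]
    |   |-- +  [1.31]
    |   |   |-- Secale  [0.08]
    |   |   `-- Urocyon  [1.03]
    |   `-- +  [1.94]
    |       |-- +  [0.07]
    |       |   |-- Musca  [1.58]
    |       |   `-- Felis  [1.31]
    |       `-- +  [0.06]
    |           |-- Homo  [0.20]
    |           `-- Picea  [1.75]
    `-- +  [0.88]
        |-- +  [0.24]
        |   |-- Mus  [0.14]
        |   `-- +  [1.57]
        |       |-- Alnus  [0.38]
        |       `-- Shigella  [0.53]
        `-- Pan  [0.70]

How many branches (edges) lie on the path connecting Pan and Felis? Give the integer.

The MRCA of Pan and Felis is the node subtending (((Secale,Urocyon),((Musca,Felis),(Homo,Picea))),((Mus,(Alnus,Shigella)),Pan)).
From Pan up to that node: 2 branches. From Felis up to the same node: 4 branches. Total: 2 + 4 = 6.

6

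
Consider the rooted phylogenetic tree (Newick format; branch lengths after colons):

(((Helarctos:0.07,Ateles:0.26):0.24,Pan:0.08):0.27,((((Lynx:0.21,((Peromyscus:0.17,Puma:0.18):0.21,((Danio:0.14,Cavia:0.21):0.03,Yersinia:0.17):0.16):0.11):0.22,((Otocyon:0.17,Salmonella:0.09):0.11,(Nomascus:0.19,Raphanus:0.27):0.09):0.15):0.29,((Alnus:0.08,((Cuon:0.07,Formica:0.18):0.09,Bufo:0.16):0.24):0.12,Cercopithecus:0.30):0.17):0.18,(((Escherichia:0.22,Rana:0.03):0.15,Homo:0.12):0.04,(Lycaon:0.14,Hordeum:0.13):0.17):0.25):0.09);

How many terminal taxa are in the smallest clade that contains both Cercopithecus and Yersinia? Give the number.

The MRCA of Cercopithecus and Yersinia is the node subtending (((Lynx,((Peromyscus,Puma),((Danio,Cavia),Yersinia))),((Otocyon,Salmonella),(Nomascus,Raphanus))),((Alnus,((Cuon,Formica),Bufo)),Cercopithecus)).
That clade contains 15 terminal taxa: Alnus, Bufo, Cavia, Cercopithecus, Cuon, Danio, Formica, Lynx, Nomascus, Otocyon, Peromyscus, Puma, Raphanus, Salmonella, Yersinia.

15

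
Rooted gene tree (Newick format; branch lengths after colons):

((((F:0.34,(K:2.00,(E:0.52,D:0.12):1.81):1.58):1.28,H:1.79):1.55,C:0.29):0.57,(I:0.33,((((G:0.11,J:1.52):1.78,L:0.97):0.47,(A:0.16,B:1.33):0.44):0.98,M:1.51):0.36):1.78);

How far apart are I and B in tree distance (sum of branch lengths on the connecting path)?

3.44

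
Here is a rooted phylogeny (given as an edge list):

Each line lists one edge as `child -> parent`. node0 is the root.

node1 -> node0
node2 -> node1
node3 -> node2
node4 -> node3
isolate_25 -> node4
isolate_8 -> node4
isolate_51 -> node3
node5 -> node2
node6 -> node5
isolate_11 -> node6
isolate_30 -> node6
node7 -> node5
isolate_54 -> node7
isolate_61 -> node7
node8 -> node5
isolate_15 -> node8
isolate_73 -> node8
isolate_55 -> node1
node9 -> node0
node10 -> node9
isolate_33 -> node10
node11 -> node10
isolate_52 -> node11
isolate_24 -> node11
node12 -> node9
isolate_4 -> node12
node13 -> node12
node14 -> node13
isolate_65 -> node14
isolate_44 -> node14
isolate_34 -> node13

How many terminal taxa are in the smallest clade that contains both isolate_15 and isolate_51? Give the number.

The MRCA of isolate_15 and isolate_51 is the node subtending (((isolate_25,isolate_8),isolate_51),((isolate_11,isolate_30),(isolate_54,isolate_61),(isolate_15,isolate_73))).
That clade contains 9 terminal taxa: isolate_11, isolate_15, isolate_25, isolate_30, isolate_51, isolate_54, isolate_61, isolate_73, isolate_8.

9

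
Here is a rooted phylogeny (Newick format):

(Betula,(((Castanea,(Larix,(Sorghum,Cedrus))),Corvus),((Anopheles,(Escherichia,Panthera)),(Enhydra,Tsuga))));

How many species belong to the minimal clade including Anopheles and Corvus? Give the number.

10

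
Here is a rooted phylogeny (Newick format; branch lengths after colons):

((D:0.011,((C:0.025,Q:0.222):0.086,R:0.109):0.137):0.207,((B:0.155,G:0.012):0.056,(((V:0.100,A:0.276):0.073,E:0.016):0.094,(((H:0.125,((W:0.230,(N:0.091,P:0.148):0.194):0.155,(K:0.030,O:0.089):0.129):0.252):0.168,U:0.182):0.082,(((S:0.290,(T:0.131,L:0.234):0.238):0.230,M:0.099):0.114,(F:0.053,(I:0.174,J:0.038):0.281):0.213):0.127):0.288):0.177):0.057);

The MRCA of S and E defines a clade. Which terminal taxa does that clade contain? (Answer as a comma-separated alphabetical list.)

A, E, F, H, I, J, K, L, M, N, O, P, S, T, U, V, W

Tracing S: it sits inside (S,(T,L)).
Tracing E: it sits inside ((V,A),E).
The smallest clade enclosing both is (((V,A),E),(((H,((W,(N,P)),(K,O))),U),(((S,(T,L)),M),(F,(I,J))))); the answer is its 17 terminal taxa in alphabetical order.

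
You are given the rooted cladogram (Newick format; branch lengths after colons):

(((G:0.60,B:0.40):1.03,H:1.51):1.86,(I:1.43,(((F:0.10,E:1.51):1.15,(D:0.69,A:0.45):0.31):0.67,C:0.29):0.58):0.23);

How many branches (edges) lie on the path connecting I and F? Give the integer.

5

The MRCA of I and F is the node subtending (I,(((F,E),(D,A)),C)).
From I up to that node: 1 branch. From F up to the same node: 4 branches. Total: 1 + 4 = 5.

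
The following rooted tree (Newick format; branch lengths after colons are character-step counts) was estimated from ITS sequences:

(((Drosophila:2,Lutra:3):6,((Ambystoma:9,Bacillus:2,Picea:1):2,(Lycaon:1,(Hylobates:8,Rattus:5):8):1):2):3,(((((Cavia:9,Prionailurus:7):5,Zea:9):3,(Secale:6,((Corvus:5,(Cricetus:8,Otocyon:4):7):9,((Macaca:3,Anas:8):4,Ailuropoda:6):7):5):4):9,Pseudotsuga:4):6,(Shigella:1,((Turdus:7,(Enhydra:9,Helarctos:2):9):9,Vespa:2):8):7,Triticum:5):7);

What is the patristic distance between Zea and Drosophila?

45

The path runs Zea → … → MRCA → … → Drosophila; the MRCA is the root of the tree.
Branch lengths along that path: 9 + 3 + 9 + 6 + 7 + 3 + 6 + 2 = 45.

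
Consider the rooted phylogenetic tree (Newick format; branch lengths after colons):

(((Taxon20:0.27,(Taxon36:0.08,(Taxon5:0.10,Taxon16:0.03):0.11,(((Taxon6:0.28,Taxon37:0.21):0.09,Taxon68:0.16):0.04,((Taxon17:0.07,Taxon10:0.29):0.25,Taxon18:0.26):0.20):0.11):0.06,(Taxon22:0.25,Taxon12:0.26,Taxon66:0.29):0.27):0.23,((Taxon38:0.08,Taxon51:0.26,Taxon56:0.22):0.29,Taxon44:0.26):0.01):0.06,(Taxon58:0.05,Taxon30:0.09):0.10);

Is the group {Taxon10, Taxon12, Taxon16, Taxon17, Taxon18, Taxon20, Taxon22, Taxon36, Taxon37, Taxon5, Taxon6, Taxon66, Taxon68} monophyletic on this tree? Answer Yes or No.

The most recent common ancestor of these taxa subtends (Taxon20,(Taxon36,(Taxon5,Taxon16),(((Taxon6,Taxon37),Taxon68),((Taxon17,Taxon10),Taxon18))),(Taxon22,Taxon12,Taxon66)).
That clade has exactly 13 tips — every listed taxon and nothing else — so the group is monophyletic.

Yes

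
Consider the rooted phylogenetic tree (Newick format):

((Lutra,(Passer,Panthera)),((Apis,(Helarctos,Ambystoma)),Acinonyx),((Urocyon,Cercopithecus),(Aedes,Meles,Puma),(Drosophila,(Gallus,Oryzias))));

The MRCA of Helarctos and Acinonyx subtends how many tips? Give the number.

4

The MRCA of Helarctos and Acinonyx is the node subtending ((Apis,(Helarctos,Ambystoma)),Acinonyx).
That clade contains 4 terminal taxa: Acinonyx, Ambystoma, Apis, Helarctos.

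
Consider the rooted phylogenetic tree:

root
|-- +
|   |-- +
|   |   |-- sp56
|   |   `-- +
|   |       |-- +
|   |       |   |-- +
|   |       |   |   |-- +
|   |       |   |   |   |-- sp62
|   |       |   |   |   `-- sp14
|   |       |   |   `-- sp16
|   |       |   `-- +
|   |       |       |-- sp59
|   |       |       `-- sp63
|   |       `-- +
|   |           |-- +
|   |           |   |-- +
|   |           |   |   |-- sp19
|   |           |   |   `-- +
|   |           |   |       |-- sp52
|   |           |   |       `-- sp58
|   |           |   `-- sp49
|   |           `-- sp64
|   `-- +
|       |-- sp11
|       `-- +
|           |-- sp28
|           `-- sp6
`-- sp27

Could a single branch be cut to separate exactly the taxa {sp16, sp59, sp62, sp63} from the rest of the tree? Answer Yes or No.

No

The MRCA of the listed taxa subtends (((sp62,sp14),sp16),(sp59,sp63)).
That clade also contains sp14, which is not in the proposed group, so the group is not monophyletic.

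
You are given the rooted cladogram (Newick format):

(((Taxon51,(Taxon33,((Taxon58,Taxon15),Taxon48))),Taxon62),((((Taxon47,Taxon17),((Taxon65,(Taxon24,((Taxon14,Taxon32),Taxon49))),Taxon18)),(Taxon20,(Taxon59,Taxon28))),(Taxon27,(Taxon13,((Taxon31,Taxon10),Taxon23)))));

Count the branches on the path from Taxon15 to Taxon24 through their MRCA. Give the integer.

The MRCA of Taxon15 and Taxon24 is the root of the tree.
From Taxon15 up to that node: 6 branches. From Taxon24 up to the same node: 7 branches. Total: 6 + 7 = 13.

13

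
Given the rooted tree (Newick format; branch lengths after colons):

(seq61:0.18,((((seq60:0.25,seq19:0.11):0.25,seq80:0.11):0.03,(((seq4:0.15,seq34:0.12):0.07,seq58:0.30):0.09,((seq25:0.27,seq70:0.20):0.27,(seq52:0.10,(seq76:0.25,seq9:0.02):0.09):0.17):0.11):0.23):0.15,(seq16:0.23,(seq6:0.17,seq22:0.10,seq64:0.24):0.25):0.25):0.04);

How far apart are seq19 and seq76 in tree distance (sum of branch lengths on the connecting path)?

1.24

The path runs seq19 → … → MRCA → … → seq76; the MRCA is the node subtending (((seq60,seq19),seq80),(((seq4,seq34),seq58),((seq25,seq70),(seq52,(seq76,seq9))))).
Branch lengths along that path: 0.11 + 0.25 + 0.03 + 0.23 + 0.11 + 0.17 + 0.09 + 0.25 = 1.24.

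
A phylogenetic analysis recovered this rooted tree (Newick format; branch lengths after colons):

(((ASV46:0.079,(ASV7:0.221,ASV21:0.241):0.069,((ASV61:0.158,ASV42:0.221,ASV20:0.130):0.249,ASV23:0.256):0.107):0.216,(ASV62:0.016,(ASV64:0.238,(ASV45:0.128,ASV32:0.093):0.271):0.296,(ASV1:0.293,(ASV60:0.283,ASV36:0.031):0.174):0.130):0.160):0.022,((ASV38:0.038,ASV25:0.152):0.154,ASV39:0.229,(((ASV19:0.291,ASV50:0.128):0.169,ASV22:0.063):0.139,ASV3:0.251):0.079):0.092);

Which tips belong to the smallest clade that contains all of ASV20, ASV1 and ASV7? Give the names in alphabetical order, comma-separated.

Tracing ASV20: it sits inside (ASV61,ASV42,ASV20).
Tracing ASV1: it sits inside (ASV1,(ASV60,ASV36)).
Tracing ASV7: it sits inside (ASV7,ASV21).
The smallest clade enclosing all 3 is ((ASV46,(ASV7,ASV21),((ASV61,ASV42,ASV20),ASV23)),(ASV62,(ASV64,(ASV45,ASV32)),(ASV1,(ASV60,ASV36)))); the answer is its 14 terminal taxa in alphabetical order.

ASV1, ASV20, ASV21, ASV23, ASV32, ASV36, ASV42, ASV45, ASV46, ASV60, ASV61, ASV62, ASV64, ASV7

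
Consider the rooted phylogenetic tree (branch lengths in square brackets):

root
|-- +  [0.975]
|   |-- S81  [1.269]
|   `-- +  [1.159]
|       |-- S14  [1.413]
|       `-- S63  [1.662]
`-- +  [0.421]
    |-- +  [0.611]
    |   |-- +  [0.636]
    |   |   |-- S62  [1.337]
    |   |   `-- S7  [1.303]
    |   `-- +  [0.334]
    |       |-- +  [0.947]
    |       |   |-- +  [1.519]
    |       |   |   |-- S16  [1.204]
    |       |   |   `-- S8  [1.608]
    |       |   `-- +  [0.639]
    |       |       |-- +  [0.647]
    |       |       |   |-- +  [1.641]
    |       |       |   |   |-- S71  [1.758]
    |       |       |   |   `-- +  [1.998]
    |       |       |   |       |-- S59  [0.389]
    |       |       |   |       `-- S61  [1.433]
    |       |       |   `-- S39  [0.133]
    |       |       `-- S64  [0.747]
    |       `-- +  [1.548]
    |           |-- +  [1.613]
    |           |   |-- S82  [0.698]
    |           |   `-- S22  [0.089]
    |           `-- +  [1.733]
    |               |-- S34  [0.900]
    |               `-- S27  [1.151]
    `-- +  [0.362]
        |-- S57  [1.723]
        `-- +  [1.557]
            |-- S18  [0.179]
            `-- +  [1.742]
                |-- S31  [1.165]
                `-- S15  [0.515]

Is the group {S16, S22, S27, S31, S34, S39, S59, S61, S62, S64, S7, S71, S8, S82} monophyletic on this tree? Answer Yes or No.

The MRCA of the listed taxa subtends (((S62,S7),(((S16,S8),(((S71,(S59,S61)),S39),S64)),((S82,S22),(S34,S27)))),(S57,(S18,(S31,S15)))).
That clade also contains S15, S18, S57, which are not in the proposed group, so the group is not monophyletic.

No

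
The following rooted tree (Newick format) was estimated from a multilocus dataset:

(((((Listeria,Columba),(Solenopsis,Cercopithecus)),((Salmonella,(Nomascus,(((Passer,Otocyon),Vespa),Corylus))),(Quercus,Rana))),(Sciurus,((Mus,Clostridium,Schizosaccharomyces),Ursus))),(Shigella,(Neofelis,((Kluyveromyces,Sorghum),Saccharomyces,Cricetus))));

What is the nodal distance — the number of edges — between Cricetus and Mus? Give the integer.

9

The MRCA of Cricetus and Mus is the root of the tree.
From Cricetus up to that node: 4 branches. From Mus up to the same node: 5 branches. Total: 4 + 5 = 9.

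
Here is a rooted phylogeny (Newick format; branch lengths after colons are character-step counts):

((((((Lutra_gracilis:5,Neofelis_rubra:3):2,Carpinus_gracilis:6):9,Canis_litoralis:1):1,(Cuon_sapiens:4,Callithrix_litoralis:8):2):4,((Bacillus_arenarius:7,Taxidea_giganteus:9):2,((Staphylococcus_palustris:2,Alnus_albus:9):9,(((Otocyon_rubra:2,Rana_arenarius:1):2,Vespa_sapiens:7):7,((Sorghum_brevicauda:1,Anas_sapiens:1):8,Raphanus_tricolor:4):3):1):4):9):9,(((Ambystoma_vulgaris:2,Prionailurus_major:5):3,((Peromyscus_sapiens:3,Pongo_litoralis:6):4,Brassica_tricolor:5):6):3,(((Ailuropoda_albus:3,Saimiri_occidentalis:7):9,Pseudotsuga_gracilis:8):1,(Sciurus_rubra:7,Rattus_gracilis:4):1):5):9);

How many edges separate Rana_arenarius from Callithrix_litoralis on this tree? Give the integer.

9

The MRCA of Rana_arenarius and Callithrix_litoralis is the node subtending (((((Lutra_gracilis,Neofelis_rubra),Carpinus_gracilis),Canis_litoralis),(Cuon_sapiens,Callithrix_litoralis)),((Bacillus_arenarius,Taxidea_giganteus),((Staphylococcus_palustris,Alnus_albus),(((Otocyon_rubra,Rana_arenarius),Vespa_sapiens),((Sorghum_brevicauda,Anas_sapiens),Raphanus_tricolor))))).
From Rana_arenarius up to that node: 6 branches. From Callithrix_litoralis up to the same node: 3 branches. Total: 6 + 3 = 9.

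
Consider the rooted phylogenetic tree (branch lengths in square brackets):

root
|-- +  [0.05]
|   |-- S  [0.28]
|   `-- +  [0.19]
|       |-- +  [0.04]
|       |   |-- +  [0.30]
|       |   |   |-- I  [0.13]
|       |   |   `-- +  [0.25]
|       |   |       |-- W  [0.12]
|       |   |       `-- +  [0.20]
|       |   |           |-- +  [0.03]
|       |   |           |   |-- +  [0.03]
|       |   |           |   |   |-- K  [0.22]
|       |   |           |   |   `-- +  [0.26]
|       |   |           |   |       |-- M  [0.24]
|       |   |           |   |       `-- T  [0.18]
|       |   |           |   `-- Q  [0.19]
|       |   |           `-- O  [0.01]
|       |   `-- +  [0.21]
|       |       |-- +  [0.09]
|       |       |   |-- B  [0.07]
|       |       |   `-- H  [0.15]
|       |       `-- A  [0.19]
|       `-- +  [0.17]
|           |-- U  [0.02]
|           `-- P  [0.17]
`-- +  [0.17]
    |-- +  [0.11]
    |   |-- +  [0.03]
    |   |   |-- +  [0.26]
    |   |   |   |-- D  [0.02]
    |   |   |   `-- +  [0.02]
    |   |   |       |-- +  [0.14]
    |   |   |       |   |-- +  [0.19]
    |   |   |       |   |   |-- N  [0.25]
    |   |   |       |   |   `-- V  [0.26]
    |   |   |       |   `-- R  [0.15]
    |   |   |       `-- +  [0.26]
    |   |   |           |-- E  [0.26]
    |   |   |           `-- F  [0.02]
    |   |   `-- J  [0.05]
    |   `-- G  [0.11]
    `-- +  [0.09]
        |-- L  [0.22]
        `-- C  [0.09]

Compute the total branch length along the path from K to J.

1.67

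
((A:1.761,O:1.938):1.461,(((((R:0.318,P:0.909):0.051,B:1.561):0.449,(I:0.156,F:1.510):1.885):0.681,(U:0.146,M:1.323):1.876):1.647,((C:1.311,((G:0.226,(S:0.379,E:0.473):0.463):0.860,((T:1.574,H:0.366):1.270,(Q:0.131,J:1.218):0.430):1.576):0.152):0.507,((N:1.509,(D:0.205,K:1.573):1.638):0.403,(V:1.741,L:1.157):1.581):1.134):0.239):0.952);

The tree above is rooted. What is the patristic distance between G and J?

The path runs G → … → MRCA → … → J; the MRCA is the node subtending ((G,(S,E)),((T,H),(Q,J))).
Branch lengths along that path: 0.226 + 0.860 + 1.576 + 0.430 + 1.218 = 4.310.

4.310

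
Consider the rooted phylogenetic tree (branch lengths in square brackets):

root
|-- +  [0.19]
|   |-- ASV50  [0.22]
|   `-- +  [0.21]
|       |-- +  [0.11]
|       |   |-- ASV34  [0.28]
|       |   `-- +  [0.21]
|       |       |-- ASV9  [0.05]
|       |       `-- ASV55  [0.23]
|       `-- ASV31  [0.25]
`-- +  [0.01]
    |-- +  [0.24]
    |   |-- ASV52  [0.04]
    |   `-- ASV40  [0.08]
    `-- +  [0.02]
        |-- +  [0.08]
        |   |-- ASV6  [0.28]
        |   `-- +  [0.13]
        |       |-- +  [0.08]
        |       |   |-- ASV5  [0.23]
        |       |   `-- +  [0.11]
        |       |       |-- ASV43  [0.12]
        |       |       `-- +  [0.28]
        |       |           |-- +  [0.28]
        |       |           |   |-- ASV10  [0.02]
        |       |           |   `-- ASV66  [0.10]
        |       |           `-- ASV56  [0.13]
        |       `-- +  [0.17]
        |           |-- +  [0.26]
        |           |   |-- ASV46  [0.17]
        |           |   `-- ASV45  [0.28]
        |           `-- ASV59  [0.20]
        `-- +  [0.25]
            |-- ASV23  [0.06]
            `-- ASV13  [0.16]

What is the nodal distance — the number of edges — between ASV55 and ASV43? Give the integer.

The MRCA of ASV55 and ASV43 is the root of the tree.
From ASV55 up to that node: 5 branches. From ASV43 up to the same node: 7 branches. Total: 5 + 7 = 12.

12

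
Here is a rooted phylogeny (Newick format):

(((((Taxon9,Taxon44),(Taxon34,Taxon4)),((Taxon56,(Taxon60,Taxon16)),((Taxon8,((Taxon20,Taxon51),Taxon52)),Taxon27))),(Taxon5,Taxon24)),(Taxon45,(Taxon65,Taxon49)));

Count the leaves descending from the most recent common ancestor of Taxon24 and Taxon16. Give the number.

14

The MRCA of Taxon24 and Taxon16 is the node subtending ((((Taxon9,Taxon44),(Taxon34,Taxon4)),((Taxon56,(Taxon60,Taxon16)),((Taxon8,((Taxon20,Taxon51),Taxon52)),Taxon27))),(Taxon5,Taxon24)).
That clade contains 14 terminal taxa: Taxon16, Taxon20, Taxon24, Taxon27, Taxon34, Taxon4, Taxon44, Taxon5, Taxon51, Taxon52, Taxon56, Taxon60, Taxon8, Taxon9.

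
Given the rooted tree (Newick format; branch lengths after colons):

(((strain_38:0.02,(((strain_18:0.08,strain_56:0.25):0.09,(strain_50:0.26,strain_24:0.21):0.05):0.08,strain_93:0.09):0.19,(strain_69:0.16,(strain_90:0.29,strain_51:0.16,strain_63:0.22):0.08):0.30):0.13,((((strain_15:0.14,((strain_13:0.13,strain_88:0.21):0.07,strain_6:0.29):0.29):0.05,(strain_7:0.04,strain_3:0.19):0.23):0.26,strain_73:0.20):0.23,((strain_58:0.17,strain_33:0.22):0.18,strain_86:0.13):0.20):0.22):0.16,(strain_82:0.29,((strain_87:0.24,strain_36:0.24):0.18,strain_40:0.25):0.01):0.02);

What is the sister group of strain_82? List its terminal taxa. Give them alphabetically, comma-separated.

strain_82 attaches to the tree at the node subtending (strain_82,((strain_87,strain_36),strain_40)).
The other lineage descending from that same node — the sister group — is ((strain_87,strain_36),strain_40); its 3 tips in alphabetical order are the answer.

strain_36, strain_40, strain_87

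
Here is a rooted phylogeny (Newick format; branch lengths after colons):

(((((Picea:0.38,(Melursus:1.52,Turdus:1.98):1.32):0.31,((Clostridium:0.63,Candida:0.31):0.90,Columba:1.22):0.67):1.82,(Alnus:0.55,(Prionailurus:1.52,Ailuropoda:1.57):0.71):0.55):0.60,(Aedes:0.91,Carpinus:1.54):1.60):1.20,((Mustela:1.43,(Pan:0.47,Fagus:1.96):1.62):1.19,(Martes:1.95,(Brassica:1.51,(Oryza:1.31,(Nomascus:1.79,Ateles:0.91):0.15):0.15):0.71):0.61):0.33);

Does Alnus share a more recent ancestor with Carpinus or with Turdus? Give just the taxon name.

Turdus

The MRCA of Alnus and Turdus subtends (((Picea,(Melursus,Turdus)),((Clostridium,Candida),Columba)),(Alnus,(Prionailurus,Ailuropoda))) (9 taxa).
The MRCA of Alnus and Carpinus subtends ((((Picea,(Melursus,Turdus)),((Clostridium,Candida),Columba)),(Alnus,(Prionailurus,Ailuropoda))),(Aedes,Carpinus)) (11 taxa).
The first is nested inside the second, so Alnus shares a more recent common ancestor with Turdus.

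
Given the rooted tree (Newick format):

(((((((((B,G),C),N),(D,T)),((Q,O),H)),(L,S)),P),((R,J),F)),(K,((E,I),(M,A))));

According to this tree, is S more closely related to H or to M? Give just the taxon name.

H

The MRCA of S and H subtends ((((((B,G),C),N),(D,T)),((Q,O),H)),(L,S)) (11 taxa).
The MRCA of S and M is the root, subtending the entire tree (20 taxa).
The first is nested inside the second, so S shares a more recent common ancestor with H.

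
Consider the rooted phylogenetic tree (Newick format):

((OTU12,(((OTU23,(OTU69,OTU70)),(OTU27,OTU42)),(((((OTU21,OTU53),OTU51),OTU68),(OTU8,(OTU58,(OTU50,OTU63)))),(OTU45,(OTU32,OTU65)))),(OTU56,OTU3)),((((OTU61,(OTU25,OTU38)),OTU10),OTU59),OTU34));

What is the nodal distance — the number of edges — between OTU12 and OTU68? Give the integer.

The MRCA of OTU12 and OTU68 is the node subtending (OTU12,(((OTU23,(OTU69,OTU70)),(OTU27,OTU42)),(((((OTU21,OTU53),OTU51),OTU68),(OTU8,(OTU58,(OTU50,OTU63)))),(OTU45,(OTU32,OTU65)))),(OTU56,OTU3)).
From OTU12 up to that node: 1 branch. From OTU68 up to the same node: 5 branches. Total: 1 + 5 = 6.

6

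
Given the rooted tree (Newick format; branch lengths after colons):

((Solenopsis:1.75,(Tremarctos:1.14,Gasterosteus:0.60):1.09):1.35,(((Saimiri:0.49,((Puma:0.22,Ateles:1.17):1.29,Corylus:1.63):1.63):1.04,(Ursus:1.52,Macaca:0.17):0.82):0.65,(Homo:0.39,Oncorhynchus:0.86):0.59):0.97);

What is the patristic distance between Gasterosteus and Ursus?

The path runs Gasterosteus → … → MRCA → … → Ursus; the MRCA is the root of the tree.
Branch lengths along that path: 0.60 + 1.09 + 1.35 + 0.97 + 0.65 + 0.82 + 1.52 = 7.00.

7.00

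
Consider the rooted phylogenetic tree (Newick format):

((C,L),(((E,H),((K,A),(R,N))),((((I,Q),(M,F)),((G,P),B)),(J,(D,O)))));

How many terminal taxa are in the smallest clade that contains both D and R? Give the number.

16

The MRCA of D and R is the node subtending (((E,H),((K,A),(R,N))),((((I,Q),(M,F)),((G,P),B)),(J,(D,O)))).
That clade contains 16 terminal taxa: A, B, D, E, F, G, H, I, J, K, M, N, O, P, Q, R.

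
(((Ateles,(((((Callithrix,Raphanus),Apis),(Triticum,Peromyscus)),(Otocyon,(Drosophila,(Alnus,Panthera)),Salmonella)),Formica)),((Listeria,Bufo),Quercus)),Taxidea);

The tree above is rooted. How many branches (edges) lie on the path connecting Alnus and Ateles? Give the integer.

The MRCA of Alnus and Ateles is the node subtending (Ateles,(((((Callithrix,Raphanus),Apis),(Triticum,Peromyscus)),(Otocyon,(Drosophila,(Alnus,Panthera)),Salmonella)),Formica)).
From Alnus up to that node: 6 branches. From Ateles up to the same node: 1 branch. Total: 6 + 1 = 7.

7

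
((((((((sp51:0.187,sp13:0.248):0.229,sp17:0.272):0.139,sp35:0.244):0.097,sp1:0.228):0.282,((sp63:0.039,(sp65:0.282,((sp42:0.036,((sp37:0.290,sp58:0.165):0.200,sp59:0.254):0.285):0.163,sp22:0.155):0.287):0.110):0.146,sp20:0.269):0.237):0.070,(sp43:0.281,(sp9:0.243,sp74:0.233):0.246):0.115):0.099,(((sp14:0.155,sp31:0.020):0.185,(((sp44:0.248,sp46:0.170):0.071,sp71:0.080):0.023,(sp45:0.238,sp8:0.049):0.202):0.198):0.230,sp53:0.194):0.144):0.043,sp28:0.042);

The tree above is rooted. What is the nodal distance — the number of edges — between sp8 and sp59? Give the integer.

14

The MRCA of sp8 and sp59 is the node subtending (((((((sp51,sp13),sp17),sp35),sp1),((sp63,(sp65,((sp42,((sp37,sp58),sp59)),sp22))),sp20)),(sp43,(sp9,sp74))),(((sp14,sp31),(((sp44,sp46),sp71),(sp45,sp8))),sp53)).
From sp8 up to that node: 5 branches. From sp59 up to the same node: 9 branches. Total: 5 + 9 = 14.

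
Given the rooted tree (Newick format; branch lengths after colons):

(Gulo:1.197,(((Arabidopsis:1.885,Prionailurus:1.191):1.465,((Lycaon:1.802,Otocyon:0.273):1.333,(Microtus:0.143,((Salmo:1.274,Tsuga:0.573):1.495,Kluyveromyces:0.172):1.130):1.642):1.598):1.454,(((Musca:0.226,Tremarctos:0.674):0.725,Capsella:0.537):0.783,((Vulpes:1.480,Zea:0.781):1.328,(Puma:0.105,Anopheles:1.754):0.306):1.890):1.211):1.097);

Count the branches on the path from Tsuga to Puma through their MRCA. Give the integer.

10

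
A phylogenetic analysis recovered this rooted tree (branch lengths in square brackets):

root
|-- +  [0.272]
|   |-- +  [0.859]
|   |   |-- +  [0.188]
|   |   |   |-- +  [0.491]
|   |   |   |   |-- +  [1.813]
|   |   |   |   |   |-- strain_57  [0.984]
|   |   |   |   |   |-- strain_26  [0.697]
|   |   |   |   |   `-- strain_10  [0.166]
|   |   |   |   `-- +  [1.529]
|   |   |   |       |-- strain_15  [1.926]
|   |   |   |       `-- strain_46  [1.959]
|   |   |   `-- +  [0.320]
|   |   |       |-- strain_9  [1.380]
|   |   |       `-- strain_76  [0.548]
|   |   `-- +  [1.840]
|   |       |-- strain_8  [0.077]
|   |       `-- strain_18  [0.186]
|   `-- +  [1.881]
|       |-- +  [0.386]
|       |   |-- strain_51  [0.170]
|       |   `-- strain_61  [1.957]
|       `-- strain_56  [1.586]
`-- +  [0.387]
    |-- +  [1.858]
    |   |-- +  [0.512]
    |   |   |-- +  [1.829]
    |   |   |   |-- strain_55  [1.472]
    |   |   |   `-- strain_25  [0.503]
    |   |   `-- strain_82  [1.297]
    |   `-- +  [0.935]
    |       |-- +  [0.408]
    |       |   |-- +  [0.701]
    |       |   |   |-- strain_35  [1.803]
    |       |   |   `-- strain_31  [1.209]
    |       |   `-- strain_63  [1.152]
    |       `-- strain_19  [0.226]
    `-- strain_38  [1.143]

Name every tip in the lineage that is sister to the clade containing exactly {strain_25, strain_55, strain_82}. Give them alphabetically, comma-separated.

The clade containing exactly {strain_25, strain_55, strain_82} attaches to the tree at the node subtending (((strain_55,strain_25),strain_82),(((strain_35,strain_31),strain_63),strain_19)).
The other lineage descending from that same node — the sister group — is (((strain_35,strain_31),strain_63),strain_19); its 4 tips in alphabetical order are the answer.

strain_19, strain_31, strain_35, strain_63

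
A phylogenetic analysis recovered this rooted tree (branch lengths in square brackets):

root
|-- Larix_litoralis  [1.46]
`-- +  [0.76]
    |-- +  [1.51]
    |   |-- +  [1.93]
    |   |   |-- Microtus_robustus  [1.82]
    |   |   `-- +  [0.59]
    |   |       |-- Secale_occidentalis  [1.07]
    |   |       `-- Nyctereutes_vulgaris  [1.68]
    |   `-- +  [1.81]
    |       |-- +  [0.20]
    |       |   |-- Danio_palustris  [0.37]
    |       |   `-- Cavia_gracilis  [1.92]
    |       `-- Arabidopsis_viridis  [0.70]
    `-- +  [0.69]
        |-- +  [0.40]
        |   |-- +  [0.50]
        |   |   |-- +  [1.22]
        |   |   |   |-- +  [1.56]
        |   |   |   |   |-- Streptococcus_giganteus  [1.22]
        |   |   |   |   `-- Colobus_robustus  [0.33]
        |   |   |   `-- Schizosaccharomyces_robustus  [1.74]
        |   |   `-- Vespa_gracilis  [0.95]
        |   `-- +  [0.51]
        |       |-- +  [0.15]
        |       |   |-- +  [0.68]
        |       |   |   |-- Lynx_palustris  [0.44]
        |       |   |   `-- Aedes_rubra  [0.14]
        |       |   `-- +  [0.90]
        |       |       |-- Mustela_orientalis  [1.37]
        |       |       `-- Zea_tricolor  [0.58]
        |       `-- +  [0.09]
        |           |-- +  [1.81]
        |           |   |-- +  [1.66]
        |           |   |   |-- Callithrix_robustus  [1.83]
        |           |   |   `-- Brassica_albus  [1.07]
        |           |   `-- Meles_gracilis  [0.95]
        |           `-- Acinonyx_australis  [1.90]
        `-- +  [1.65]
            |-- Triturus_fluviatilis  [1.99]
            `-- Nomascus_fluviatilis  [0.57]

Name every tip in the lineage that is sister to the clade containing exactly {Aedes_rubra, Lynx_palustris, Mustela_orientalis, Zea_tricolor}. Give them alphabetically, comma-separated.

The clade containing exactly {Aedes_rubra, Lynx_palustris, Mustela_orientalis, Zea_tricolor} attaches to the tree at the node subtending (((Lynx_palustris,Aedes_rubra),(Mustela_orientalis,Zea_tricolor)),(((Callithrix_robustus,Brassica_albus),Meles_gracilis),Acinonyx_australis)).
The other lineage descending from that same node — the sister group — is (((Callithrix_robustus,Brassica_albus),Meles_gracilis),Acinonyx_australis); its 4 tips in alphabetical order are the answer.

Acinonyx_australis, Brassica_albus, Callithrix_robustus, Meles_gracilis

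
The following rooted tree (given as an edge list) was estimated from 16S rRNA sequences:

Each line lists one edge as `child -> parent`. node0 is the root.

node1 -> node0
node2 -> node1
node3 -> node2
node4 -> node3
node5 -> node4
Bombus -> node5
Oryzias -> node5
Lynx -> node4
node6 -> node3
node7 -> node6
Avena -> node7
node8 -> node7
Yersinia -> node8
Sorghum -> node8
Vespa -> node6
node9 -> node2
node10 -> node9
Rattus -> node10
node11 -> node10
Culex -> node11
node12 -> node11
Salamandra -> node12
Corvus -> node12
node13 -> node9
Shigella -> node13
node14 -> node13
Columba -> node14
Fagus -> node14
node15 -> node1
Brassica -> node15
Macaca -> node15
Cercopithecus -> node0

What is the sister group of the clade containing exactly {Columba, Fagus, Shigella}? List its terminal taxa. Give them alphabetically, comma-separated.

Corvus, Culex, Rattus, Salamandra

The clade containing exactly {Columba, Fagus, Shigella} attaches to the tree at the node subtending ((Rattus,(Culex,(Salamandra,Corvus))),(Shigella,(Columba,Fagus))).
The other lineage descending from that same node — the sister group — is (Rattus,(Culex,(Salamandra,Corvus))); its 4 tips in alphabetical order are the answer.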